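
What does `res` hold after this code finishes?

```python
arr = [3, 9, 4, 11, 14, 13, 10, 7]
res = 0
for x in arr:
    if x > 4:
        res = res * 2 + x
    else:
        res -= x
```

x=3: not >4, res = 0-3 = -3
x=9: >4, res = (-3)*2+9 = 3
x=4: not >4, res = 3-4 = -1
x=11: >4, res = (-1)*2+11 = 9
x=14: >4, res = 9*2+14 = 32
x=13: >4, res = 32*2+13 = 77
x=10: >4, res = 77*2+10 = 164
x=7: >4, res = 164*2+7 = 335

335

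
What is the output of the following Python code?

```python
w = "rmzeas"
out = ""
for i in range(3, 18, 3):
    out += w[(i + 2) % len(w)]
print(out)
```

szszs

i=3: add w[5]='s' → 's'
i=6: add w[2]='z' → 'sz'
i=9: add w[5]='s' → 'szs'
i=12: add w[2]='z' → 'szsz'
i=15: add w[5]='s' → 'szszs'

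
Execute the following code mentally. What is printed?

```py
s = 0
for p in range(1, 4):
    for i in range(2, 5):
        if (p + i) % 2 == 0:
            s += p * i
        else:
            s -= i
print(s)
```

p=1,i=2: odd sum, s = 0-2 = -2
p=1,i=3: even sum, s = (-2)+3 = 1
p=1,i=4: odd sum, s = 1-4 = -3
p=2,i=2: even sum, s = (-3)+4 = 1
p=2,i=3: odd sum, s = 1-3 = -2
p=2,i=4: even sum, s = (-2)+8 = 6
p=3,i=2: odd sum, s = 6-2 = 4
p=3,i=3: even sum, s = 4+9 = 13
p=3,i=4: odd sum, s = 13-4 = 9

9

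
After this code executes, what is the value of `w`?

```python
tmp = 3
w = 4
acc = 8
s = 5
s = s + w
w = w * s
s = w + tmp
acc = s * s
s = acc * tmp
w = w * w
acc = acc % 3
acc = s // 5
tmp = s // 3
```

s = 5+4 = 9
w = 4*9 = 36
s = 36+3 = 39
acc = 39*39 = 1521
s = 1521*3 = 4563
w = 36*36 = 1296
acc = 1521%3 = 0
acc = 4563//5 = 912
tmp = 4563//3 = 1521

1296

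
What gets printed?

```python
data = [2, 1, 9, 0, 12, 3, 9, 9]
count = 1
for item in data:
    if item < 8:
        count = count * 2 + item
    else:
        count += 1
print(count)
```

47

item=2: <8, count = 1*2+2 = 4
item=1: <8, count = 4*2+1 = 9
item=9: not <8, count = 9+1 = 10
item=0: <8, count = 10*2+0 = 20
item=12: not <8, count = 20+1 = 21
item=3: <8, count = 21*2+3 = 45
item=9: not <8, count = 45+1 = 46
item=9: not <8, count = 46+1 = 47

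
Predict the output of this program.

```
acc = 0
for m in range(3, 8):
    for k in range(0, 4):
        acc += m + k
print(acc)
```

130

m=3,k=0: acc = 0+3 = 3
m=3,k=1: acc = 3+4 = 7
m=3,k=2: acc = 7+5 = 12
m=3,k=3: acc = 12+6 = 18
m=4,k=0: acc = 18+4 = 22
m=4,k=1: acc = 22+5 = 27
m=4,k=2: acc = 27+6 = 33
m=4,k=3: acc = 33+7 = 40
m=5,k=0: acc = 40+5 = 45
m=5,k=1: acc = 45+6 = 51
m=5,k=2: acc = 51+7 = 58
m=5,k=3: acc = 58+8 = 66
m=6,k=0: acc = 66+6 = 72
m=6,k=1: acc = 72+7 = 79
m=6,k=2: acc = 79+8 = 87
m=6,k=3: acc = 87+9 = 96
m=7,k=0: acc = 96+7 = 103
m=7,k=1: acc = 103+8 = 111
m=7,k=2: acc = 111+9 = 120
m=7,k=3: acc = 120+10 = 130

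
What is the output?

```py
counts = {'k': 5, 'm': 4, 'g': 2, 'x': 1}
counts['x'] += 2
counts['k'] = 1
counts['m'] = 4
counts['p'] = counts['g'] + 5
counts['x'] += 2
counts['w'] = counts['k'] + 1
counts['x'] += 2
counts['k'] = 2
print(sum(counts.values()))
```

24

counts['x'] = 1+2 = 3 → {'k': 5, 'm': 4, 'g': 2, 'x': 3}
counts['k'] = 1 → {'k': 1, 'm': 4, 'g': 2, 'x': 3}
counts['m'] = 4 → {'k': 1, 'm': 4, 'g': 2, 'x': 3}
counts['p'] = counts['g']+5 = 7 → {'k': 1, 'm': 4, 'g': 2, 'x': 3, 'p': 7}
counts['x'] = 3+2 = 5 → {'k': 1, 'm': 4, 'g': 2, 'x': 5, 'p': 7}
counts['w'] = counts['k']+1 = 2 → {'k': 1, 'm': 4, 'g': 2, 'x': 5, 'p': 7, 'w': 2}
counts['x'] = 5+2 = 7 → {'k': 1, 'm': 4, 'g': 2, 'x': 7, 'p': 7, 'w': 2}
counts['k'] = 2 → {'k': 2, 'm': 4, 'g': 2, 'x': 7, 'p': 7, 'w': 2}
sum of values = 24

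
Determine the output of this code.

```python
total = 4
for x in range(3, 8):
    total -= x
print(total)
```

-21

x=3: total = 4-3 = 1
x=4: total = 1-4 = -3
x=5: total = (-3)-5 = -8
x=6: total = (-8)-6 = -14
x=7: total = (-14)-7 = -21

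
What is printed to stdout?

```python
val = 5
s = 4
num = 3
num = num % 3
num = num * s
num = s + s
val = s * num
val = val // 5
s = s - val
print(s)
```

-2

num = 3%3 = 0
num = 0*4 = 0
num = 4+4 = 8
val = 4*8 = 32
val = 32//5 = 6
s = 4-6 = -2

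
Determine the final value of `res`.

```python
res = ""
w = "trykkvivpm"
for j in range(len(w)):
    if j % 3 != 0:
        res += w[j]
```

'rykvvp'

j=0: skip
j=1: add 'r' → 'r'
j=2: add 'y' → 'ry'
j=3: skip
j=4: add 'k' → 'ryk'
j=5: add 'v' → 'rykv'
j=6: skip
j=7: add 'v' → 'rykvv'
j=8: add 'p' → 'rykvvp'
j=9: skip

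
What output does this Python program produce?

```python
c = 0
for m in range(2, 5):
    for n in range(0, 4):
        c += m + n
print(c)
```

54

m=2,n=0: c = 0+2 = 2
m=2,n=1: c = 2+3 = 5
m=2,n=2: c = 5+4 = 9
m=2,n=3: c = 9+5 = 14
m=3,n=0: c = 14+3 = 17
m=3,n=1: c = 17+4 = 21
m=3,n=2: c = 21+5 = 26
m=3,n=3: c = 26+6 = 32
m=4,n=0: c = 32+4 = 36
m=4,n=1: c = 36+5 = 41
m=4,n=2: c = 41+6 = 47
m=4,n=3: c = 47+7 = 54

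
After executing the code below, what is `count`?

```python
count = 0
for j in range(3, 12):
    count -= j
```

-63

j=3: count = 0-3 = -3
j=4: count = (-3)-4 = -7
j=5: count = (-7)-5 = -12
j=6: count = (-12)-6 = -18
j=7: count = (-18)-7 = -25
j=8: count = (-25)-8 = -33
j=9: count = (-33)-9 = -42
j=10: count = (-42)-10 = -52
j=11: count = (-52)-11 = -63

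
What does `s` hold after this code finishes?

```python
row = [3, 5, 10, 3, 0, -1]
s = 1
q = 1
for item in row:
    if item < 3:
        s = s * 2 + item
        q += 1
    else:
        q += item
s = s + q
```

item=3: not <3; q=4
item=5: not <3; q=9
item=10: not <3; q=19
item=3: not <3; q=22
item=0: <3, s = 1*2+0 = 2; q=23
item=-1: <3, s = 2*2+(-1) = 3; q=24
s+q = 3+24 = 27

27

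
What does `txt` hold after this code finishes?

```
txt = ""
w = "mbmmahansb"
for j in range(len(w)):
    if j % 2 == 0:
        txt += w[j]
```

'mmaas'

j=0: add 'm' → 'm'
j=1: skip
j=2: add 'm' → 'mm'
j=3: skip
j=4: add 'a' → 'mma'
j=5: skip
j=6: add 'a' → 'mmaa'
j=7: skip
j=8: add 's' → 'mmaas'
j=9: skip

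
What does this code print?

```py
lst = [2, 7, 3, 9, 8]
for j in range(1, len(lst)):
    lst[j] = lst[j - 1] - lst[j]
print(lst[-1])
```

-25

j=1: lst[1] = 2-7 = -5 → [2, -5, 3, 9, 8]
j=2: lst[2] = (-5)-3 = -8 → [2, -5, -8, 9, 8]
j=3: lst[3] = (-8)-9 = -17 → [2, -5, -8, -17, 8]
j=4: lst[4] = (-17)-8 = -25 → [2, -5, -8, -17, -25]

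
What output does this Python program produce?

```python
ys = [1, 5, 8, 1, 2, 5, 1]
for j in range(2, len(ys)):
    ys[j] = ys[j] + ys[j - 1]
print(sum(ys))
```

j=2: ys[2] = 8+5 = 13 → [1, 5, 13, 1, 2, 5, 1]
j=3: ys[3] = 1+13 = 14 → [1, 5, 13, 14, 2, 5, 1]
j=4: ys[4] = 2+14 = 16 → [1, 5, 13, 14, 16, 5, 1]
j=5: ys[5] = 5+16 = 21 → [1, 5, 13, 14, 16, 21, 1]
j=6: ys[6] = 1+21 = 22 → [1, 5, 13, 14, 16, 21, 22]
sum = 92

92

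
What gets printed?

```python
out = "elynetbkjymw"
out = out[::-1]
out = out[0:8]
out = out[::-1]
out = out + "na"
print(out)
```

reverse → 'wmyjkbtenyle'
slice [0:8] → 'wmyjkbte'
reverse → 'etbkjymw'
+ 'na' → 'etbkjymwna'

etbkjymwna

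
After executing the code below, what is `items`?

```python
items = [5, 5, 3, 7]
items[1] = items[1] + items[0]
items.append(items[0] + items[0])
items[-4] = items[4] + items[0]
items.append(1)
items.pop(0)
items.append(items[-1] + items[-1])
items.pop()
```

[15, 3, 7, 10, 1]

items[1] = items[1]+items[0] = 5+5 = 10 → [5, 10, 3, 7]
append items[0]+items[0] = 5+5 = 10 → [5, 10, 3, 7, 10]
items[-4] = items[4]+items[0] = 10+5 = 15 → [5, 15, 3, 7, 10]
append 1 → [5, 15, 3, 7, 10, 1]
pop(0) removes 5 → [15, 3, 7, 10, 1]
append items[-1]+items[-1] = 1+1 = 2 → [15, 3, 7, 10, 1, 2]
pop() removes 2 → [15, 3, 7, 10, 1]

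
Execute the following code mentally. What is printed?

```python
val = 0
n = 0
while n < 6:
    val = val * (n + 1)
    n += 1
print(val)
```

n=0: val = 0*1 = 0
n=1: val = 0*2 = 0
n=2: val = 0*3 = 0
n=3: val = 0*4 = 0
n=4: val = 0*5 = 0
n=5: val = 0*6 = 0

0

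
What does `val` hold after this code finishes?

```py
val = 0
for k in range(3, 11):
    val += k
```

52

k=3: val = 0+3 = 3
k=4: val = 3+4 = 7
k=5: val = 7+5 = 12
k=6: val = 12+6 = 18
k=7: val = 18+7 = 25
k=8: val = 25+8 = 33
k=9: val = 33+9 = 42
k=10: val = 42+10 = 52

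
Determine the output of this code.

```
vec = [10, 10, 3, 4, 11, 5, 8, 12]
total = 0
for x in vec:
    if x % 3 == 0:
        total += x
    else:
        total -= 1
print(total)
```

9

x=10: not %3==0, total = 0-1 = -1
x=10: not %3==0, total = (-1)-1 = -2
x=3: %3==0, total = (-2)+3 = 1
x=4: not %3==0, total = 1-1 = 0
x=11: not %3==0, total = 0-1 = -1
x=5: not %3==0, total = (-1)-1 = -2
x=8: not %3==0, total = (-2)-1 = -3
x=12: %3==0, total = (-3)+12 = 9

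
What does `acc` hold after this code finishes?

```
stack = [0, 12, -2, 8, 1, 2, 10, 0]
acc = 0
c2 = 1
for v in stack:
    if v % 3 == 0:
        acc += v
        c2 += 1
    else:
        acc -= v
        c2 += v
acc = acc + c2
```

16

v=0: %3==0, acc = 0+0 = 0; c2=2
v=12: %3==0, acc = 0+12 = 12; c2=3
v=-2: not %3==0, acc = 12-(-2) = 14; c2=1
v=8: not %3==0, acc = 14-8 = 6; c2=9
v=1: not %3==0, acc = 6-1 = 5; c2=10
v=2: not %3==0, acc = 5-2 = 3; c2=12
v=10: not %3==0, acc = 3-10 = -7; c2=22
v=0: %3==0, acc = (-7)+0 = -7; c2=23
acc+c2 = (-7)+23 = 16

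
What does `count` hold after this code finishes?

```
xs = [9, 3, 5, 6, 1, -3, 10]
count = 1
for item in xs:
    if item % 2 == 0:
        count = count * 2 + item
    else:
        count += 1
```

42

item=9: not even, count = 1+1 = 2
item=3: not even, count = 2+1 = 3
item=5: not even, count = 3+1 = 4
item=6: even, count = 4*2+6 = 14
item=1: not even, count = 14+1 = 15
item=-3: not even, count = 15+1 = 16
item=10: even, count = 16*2+10 = 42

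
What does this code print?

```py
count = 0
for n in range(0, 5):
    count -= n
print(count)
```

n=0: count = 0-0 = 0
n=1: count = 0-1 = -1
n=2: count = (-1)-2 = -3
n=3: count = (-3)-3 = -6
n=4: count = (-6)-4 = -10

-10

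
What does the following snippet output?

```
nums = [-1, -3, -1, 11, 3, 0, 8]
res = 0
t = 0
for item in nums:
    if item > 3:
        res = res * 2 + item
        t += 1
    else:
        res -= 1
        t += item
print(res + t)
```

item=-1: not >3, res = 0-1 = -1; t=-1
item=-3: not >3, res = (-1)-1 = -2; t=-4
item=-1: not >3, res = (-2)-1 = -3; t=-5
item=11: >3, res = (-3)*2+11 = 5; t=-4
item=3: not >3, res = 5-1 = 4; t=-1
item=0: not >3, res = 4-1 = 3; t=-1
item=8: >3, res = 3*2+8 = 14; t=0
res+t = 14+0 = 14

14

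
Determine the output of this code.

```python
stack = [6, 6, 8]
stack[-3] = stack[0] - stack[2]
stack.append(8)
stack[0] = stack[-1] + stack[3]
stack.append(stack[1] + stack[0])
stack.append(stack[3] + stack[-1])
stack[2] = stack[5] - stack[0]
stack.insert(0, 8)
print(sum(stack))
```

stack[-3] = stack[0]-stack[2] = 6-8 = -2 → [-2, 6, 8]
append 8 → [-2, 6, 8, 8]
stack[0] = stack[-1]+stack[3] = 8+8 = 16 → [16, 6, 8, 8]
append stack[1]+stack[0] = 6+16 = 22 → [16, 6, 8, 8, 22]
append stack[3]+stack[-1] = 8+22 = 30 → [16, 6, 8, 8, 22, 30]
stack[2] = stack[5]-stack[0] = 30-16 = 14 → [16, 6, 14, 8, 22, 30]
insert 8 at 0 → [8, 16, 6, 14, 8, 22, 30]
sum = 104

104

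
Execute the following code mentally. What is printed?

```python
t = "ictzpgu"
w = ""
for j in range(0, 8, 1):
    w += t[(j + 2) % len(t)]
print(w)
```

j=0: add t[2]='t' → 't'
j=1: add t[3]='z' → 'tz'
j=2: add t[4]='p' → 'tzp'
j=3: add t[5]='g' → 'tzpg'
j=4: add t[6]='u' → 'tzpgu'
j=5: add t[0]='i' → 'tzpgui'
j=6: add t[1]='c' → 'tzpguic'
j=7: add t[2]='t' → 'tzpguict'

tzpguict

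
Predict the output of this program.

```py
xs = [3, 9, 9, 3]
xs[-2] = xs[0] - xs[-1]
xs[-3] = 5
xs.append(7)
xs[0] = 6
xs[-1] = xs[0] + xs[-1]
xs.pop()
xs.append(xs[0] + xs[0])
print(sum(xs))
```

26

xs[-2] = xs[0]-xs[-1] = 3-3 = 0 → [3, 9, 0, 3]
xs[-3] = 5 → [3, 5, 0, 3]
append 7 → [3, 5, 0, 3, 7]
xs[0] = 6 → [6, 5, 0, 3, 7]
xs[-1] = xs[0]+xs[-1] = 6+7 = 13 → [6, 5, 0, 3, 13]
pop() removes 13 → [6, 5, 0, 3]
append xs[0]+xs[0] = 6+6 = 12 → [6, 5, 0, 3, 12]
sum = 26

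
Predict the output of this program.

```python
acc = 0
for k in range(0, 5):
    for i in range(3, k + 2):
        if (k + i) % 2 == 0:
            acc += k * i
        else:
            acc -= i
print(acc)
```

10

k=2,i=3: odd sum, acc = 0-3 = -3
k=3,i=3: even sum, acc = (-3)+9 = 6
k=3,i=4: odd sum, acc = 6-4 = 2
k=4,i=3: odd sum, acc = 2-3 = -1
k=4,i=4: even sum, acc = (-1)+16 = 15
k=4,i=5: odd sum, acc = 15-5 = 10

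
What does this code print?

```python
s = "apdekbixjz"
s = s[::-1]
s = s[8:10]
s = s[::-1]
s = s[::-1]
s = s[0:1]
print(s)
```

reverse → 'zjxibkedpa'
slice [8:10] → 'pa'
reverse → 'ap'
reverse → 'pa'
slice [0:1] → 'p'

p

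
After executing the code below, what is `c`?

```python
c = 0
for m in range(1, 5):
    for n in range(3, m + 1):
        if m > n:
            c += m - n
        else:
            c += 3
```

m=3,n=3: not 3>3, c = 0+3 = 3
m=4,n=3: 4>3, c = 3+1 = 4
m=4,n=4: not 4>4, c = 4+3 = 7

7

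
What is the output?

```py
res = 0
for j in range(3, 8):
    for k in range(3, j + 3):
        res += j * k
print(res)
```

725

j=3,k=3: res = 0+9 = 9
j=3,k=4: res = 9+12 = 21
j=3,k=5: res = 21+15 = 36
j=4,k=3: res = 36+12 = 48
j=4,k=4: res = 48+16 = 64
j=4,k=5: res = 64+20 = 84
j=4,k=6: res = 84+24 = 108
j=5,k=3: res = 108+15 = 123
j=5,k=4: res = 123+20 = 143
j=5,k=5: res = 143+25 = 168
j=5,k=6: res = 168+30 = 198
j=5,k=7: res = 198+35 = 233
j=6,k=3: res = 233+18 = 251
j=6,k=4: res = 251+24 = 275
j=6,k=5: res = 275+30 = 305
j=6,k=6: res = 305+36 = 341
j=6,k=7: res = 341+42 = 383
j=6,k=8: res = 383+48 = 431
j=7,k=3: res = 431+21 = 452
j=7,k=4: res = 452+28 = 480
j=7,k=5: res = 480+35 = 515
j=7,k=6: res = 515+42 = 557
j=7,k=7: res = 557+49 = 606
j=7,k=8: res = 606+56 = 662
j=7,k=9: res = 662+63 = 725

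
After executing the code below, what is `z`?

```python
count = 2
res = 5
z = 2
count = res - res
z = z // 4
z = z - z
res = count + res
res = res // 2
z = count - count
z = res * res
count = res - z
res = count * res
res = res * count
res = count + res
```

count = 5-5 = 0
z = 2//4 = 0
z = 0-0 = 0
res = 0+5 = 5
res = 5//2 = 2
z = 0-0 = 0
z = 2*2 = 4
count = 2-4 = -2
res = (-2)*2 = -4
res = (-4)*(-2) = 8
res = (-2)+8 = 6

4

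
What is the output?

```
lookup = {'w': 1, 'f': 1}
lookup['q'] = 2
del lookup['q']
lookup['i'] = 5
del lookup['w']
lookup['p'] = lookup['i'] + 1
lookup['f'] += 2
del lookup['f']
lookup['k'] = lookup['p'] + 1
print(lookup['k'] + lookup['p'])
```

13

lookup['q'] = 2 → {'w': 1, 'f': 1, 'q': 2}
del 'q' → {'w': 1, 'f': 1}
lookup['i'] = 5 → {'w': 1, 'f': 1, 'i': 5}
del 'w' → {'f': 1, 'i': 5}
lookup['p'] = lookup['i']+1 = 6 → {'f': 1, 'i': 5, 'p': 6}
lookup['f'] = 1+2 = 3 → {'f': 3, 'i': 5, 'p': 6}
del 'f' → {'i': 5, 'p': 6}
lookup['k'] = lookup['p']+1 = 7 → {'i': 5, 'p': 6, 'k': 7}
lookup['k']+lookup['p'] = 7+6 = 13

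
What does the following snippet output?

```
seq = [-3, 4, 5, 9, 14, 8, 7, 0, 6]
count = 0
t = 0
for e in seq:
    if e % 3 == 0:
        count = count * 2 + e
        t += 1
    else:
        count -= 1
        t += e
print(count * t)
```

-420

e=-3: %3==0, count = 0*2+(-3) = -3; t=1
e=4: not %3==0, count = (-3)-1 = -4; t=5
e=5: not %3==0, count = (-4)-1 = -5; t=10
e=9: %3==0, count = (-5)*2+9 = -1; t=11
e=14: not %3==0, count = (-1)-1 = -2; t=25
e=8: not %3==0, count = (-2)-1 = -3; t=33
e=7: not %3==0, count = (-3)-1 = -4; t=40
e=0: %3==0, count = (-4)*2+0 = -8; t=41
e=6: %3==0, count = (-8)*2+6 = -10; t=42
count*t = (-10)*42 = -420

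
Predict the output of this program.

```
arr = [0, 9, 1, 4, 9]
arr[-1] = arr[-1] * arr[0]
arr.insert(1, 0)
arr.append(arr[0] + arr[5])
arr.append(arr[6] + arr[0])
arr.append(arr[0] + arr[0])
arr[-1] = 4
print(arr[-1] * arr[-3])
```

arr[-1] = arr[-1]*arr[0] = 9*0 = 0 → [0, 9, 1, 4, 0]
insert 0 at 1 → [0, 0, 9, 1, 4, 0]
append arr[0]+arr[5] = 0+0 = 0 → [0, 0, 9, 1, 4, 0, 0]
append arr[6]+arr[0] = 0+0 = 0 → [0, 0, 9, 1, 4, 0, 0, 0]
append arr[0]+arr[0] = 0+0 = 0 → [0, 0, 9, 1, 4, 0, 0, 0, 0]
arr[-1] = 4 → [0, 0, 9, 1, 4, 0, 0, 0, 4]
arr[-1]*arr[-3] = 4*0 = 0

0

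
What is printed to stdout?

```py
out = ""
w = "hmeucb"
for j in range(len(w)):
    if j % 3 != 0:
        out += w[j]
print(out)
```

mecb

j=0: skip
j=1: add 'm' → 'm'
j=2: add 'e' → 'me'
j=3: skip
j=4: add 'c' → 'mec'
j=5: add 'b' → 'mecb'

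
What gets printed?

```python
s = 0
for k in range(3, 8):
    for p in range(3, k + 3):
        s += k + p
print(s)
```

k=3,p=3: s = 0+6 = 6
k=3,p=4: s = 6+7 = 13
k=3,p=5: s = 13+8 = 21
k=4,p=3: s = 21+7 = 28
k=4,p=4: s = 28+8 = 36
k=4,p=5: s = 36+9 = 45
k=4,p=6: s = 45+10 = 55
k=5,p=3: s = 55+8 = 63
k=5,p=4: s = 63+9 = 72
k=5,p=5: s = 72+10 = 82
k=5,p=6: s = 82+11 = 93
k=5,p=7: s = 93+12 = 105
k=6,p=3: s = 105+9 = 114
k=6,p=4: s = 114+10 = 124
k=6,p=5: s = 124+11 = 135
k=6,p=6: s = 135+12 = 147
k=6,p=7: s = 147+13 = 160
k=6,p=8: s = 160+14 = 174
k=7,p=3: s = 174+10 = 184
k=7,p=4: s = 184+11 = 195
k=7,p=5: s = 195+12 = 207
k=7,p=6: s = 207+13 = 220
k=7,p=7: s = 220+14 = 234
k=7,p=8: s = 234+15 = 249
k=7,p=9: s = 249+16 = 265

265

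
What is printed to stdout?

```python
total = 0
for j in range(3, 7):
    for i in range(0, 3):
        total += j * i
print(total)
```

54

j=3,i=0: total = 0+0 = 0
j=3,i=1: total = 0+3 = 3
j=3,i=2: total = 3+6 = 9
j=4,i=0: total = 9+0 = 9
j=4,i=1: total = 9+4 = 13
j=4,i=2: total = 13+8 = 21
j=5,i=0: total = 21+0 = 21
j=5,i=1: total = 21+5 = 26
j=5,i=2: total = 26+10 = 36
j=6,i=0: total = 36+0 = 36
j=6,i=1: total = 36+6 = 42
j=6,i=2: total = 42+12 = 54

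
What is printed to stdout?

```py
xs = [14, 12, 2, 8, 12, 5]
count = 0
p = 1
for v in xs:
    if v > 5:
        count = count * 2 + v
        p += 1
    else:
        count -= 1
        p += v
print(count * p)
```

2196

v=14: >5, count = 0*2+14 = 14; p=2
v=12: >5, count = 14*2+12 = 40; p=3
v=2: not >5, count = 40-1 = 39; p=5
v=8: >5, count = 39*2+8 = 86; p=6
v=12: >5, count = 86*2+12 = 184; p=7
v=5: not >5, count = 184-1 = 183; p=12
count*p = 183*12 = 2196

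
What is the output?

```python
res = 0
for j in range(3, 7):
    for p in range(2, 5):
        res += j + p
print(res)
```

90

j=3,p=2: res = 0+5 = 5
j=3,p=3: res = 5+6 = 11
j=3,p=4: res = 11+7 = 18
j=4,p=2: res = 18+6 = 24
j=4,p=3: res = 24+7 = 31
j=4,p=4: res = 31+8 = 39
j=5,p=2: res = 39+7 = 46
j=5,p=3: res = 46+8 = 54
j=5,p=4: res = 54+9 = 63
j=6,p=2: res = 63+8 = 71
j=6,p=3: res = 71+9 = 80
j=6,p=4: res = 80+10 = 90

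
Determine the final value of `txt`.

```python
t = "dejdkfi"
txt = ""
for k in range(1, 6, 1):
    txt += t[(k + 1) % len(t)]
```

'jdkfi'

k=1: add t[2]='j' → 'j'
k=2: add t[3]='d' → 'jd'
k=3: add t[4]='k' → 'jdk'
k=4: add t[5]='f' → 'jdkf'
k=5: add t[6]='i' → 'jdkfi'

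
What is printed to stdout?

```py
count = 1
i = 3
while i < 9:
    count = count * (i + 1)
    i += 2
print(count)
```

192

i=3: count = 1*4 = 4
i=5: count = 4*6 = 24
i=7: count = 24*8 = 192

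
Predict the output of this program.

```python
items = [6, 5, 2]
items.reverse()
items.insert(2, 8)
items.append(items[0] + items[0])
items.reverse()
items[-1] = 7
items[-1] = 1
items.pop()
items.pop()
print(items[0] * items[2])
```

32

reverse → [2, 5, 6]
insert 8 at 2 → [2, 5, 8, 6]
append items[0]+items[0] = 2+2 = 4 → [2, 5, 8, 6, 4]
reverse → [4, 6, 8, 5, 2]
items[-1] = 7 → [4, 6, 8, 5, 7]
items[-1] = 1 → [4, 6, 8, 5, 1]
pop() removes 1 → [4, 6, 8, 5]
pop() removes 5 → [4, 6, 8]
items[0]*items[2] = 4*8 = 32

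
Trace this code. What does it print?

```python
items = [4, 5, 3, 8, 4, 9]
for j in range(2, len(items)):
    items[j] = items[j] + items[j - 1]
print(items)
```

[4, 5, 8, 16, 20, 29]

j=2: items[2] = 3+5 = 8 → [4, 5, 8, 8, 4, 9]
j=3: items[3] = 8+8 = 16 → [4, 5, 8, 16, 4, 9]
j=4: items[4] = 4+16 = 20 → [4, 5, 8, 16, 20, 9]
j=5: items[5] = 9+20 = 29 → [4, 5, 8, 16, 20, 29]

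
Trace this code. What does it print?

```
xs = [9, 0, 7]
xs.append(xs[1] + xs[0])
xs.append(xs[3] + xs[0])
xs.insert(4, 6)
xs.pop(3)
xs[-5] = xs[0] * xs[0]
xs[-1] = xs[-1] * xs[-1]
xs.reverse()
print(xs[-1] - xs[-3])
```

74

append xs[1]+xs[0] = 0+9 = 9 → [9, 0, 7, 9]
append xs[3]+xs[0] = 9+9 = 18 → [9, 0, 7, 9, 18]
insert 6 at 4 → [9, 0, 7, 9, 6, 18]
pop(3) removes 9 → [9, 0, 7, 6, 18]
xs[-5] = xs[0]*xs[0] = 9*9 = 81 → [81, 0, 7, 6, 18]
xs[-1] = xs[-1]*xs[-1] = 18*18 = 324 → [81, 0, 7, 6, 324]
reverse → [324, 6, 7, 0, 81]
xs[-1]-xs[-3] = 81-7 = 74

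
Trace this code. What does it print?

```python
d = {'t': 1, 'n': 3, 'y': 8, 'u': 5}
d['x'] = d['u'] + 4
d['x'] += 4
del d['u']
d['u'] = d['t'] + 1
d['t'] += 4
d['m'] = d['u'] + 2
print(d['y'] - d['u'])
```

d['x'] = d['u']+4 = 9 → {'t': 1, 'n': 3, 'y': 8, 'u': 5, 'x': 9}
d['x'] = 9+4 = 13 → {'t': 1, 'n': 3, 'y': 8, 'u': 5, 'x': 13}
del 'u' → {'t': 1, 'n': 3, 'y': 8, 'x': 13}
d['u'] = d['t']+1 = 2 → {'t': 1, 'n': 3, 'y': 8, 'x': 13, 'u': 2}
d['t'] = 1+4 = 5 → {'t': 5, 'n': 3, 'y': 8, 'x': 13, 'u': 2}
d['m'] = d['u']+2 = 4 → {'t': 5, 'n': 3, 'y': 8, 'x': 13, 'u': 2, 'm': 4}
d['y']-d['u'] = 8-2 = 6

6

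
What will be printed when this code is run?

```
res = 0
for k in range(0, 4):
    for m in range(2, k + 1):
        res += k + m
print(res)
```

15

k=2,m=2: res = 0+4 = 4
k=3,m=2: res = 4+5 = 9
k=3,m=3: res = 9+6 = 15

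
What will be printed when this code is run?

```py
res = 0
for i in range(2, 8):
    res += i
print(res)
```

i=2: res = 0+2 = 2
i=3: res = 2+3 = 5
i=4: res = 5+4 = 9
i=5: res = 9+5 = 14
i=6: res = 14+6 = 20
i=7: res = 20+7 = 27

27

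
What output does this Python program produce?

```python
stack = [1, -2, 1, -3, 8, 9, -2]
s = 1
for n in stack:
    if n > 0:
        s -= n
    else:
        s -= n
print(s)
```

n=1: >0, s = 1-1 = 0
n=-2: not >0, s = 0-(-2) = 2
n=1: >0, s = 2-1 = 1
n=-3: not >0, s = 1-(-3) = 4
n=8: >0, s = 4-8 = -4
n=9: >0, s = (-4)-9 = -13
n=-2: not >0, s = (-13)-(-2) = -11

-11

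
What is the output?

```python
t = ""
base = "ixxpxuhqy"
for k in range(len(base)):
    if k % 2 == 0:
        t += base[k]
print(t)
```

k=0: add 'i' → 'i'
k=1: skip
k=2: add 'x' → 'ix'
k=3: skip
k=4: add 'x' → 'ixx'
k=5: skip
k=6: add 'h' → 'ixxh'
k=7: skip
k=8: add 'y' → 'ixxhy'

ixxhy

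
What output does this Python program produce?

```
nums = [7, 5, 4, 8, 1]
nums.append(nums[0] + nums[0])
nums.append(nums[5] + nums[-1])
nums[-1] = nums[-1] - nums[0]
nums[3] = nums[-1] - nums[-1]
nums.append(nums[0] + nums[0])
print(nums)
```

append nums[0]+nums[0] = 7+7 = 14 → [7, 5, 4, 8, 1, 14]
append nums[5]+nums[-1] = 14+14 = 28 → [7, 5, 4, 8, 1, 14, 28]
nums[-1] = nums[-1]-nums[0] = 28-7 = 21 → [7, 5, 4, 8, 1, 14, 21]
nums[3] = nums[-1]-nums[-1] = 21-21 = 0 → [7, 5, 4, 0, 1, 14, 21]
append nums[0]+nums[0] = 7+7 = 14 → [7, 5, 4, 0, 1, 14, 21, 14]

[7, 5, 4, 0, 1, 14, 21, 14]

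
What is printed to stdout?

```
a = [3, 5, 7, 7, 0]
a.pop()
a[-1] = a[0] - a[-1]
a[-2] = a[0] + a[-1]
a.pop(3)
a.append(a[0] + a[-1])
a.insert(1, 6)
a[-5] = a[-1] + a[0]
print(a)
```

pop() removes 0 → [3, 5, 7, 7]
a[-1] = a[0]-a[-1] = 3-7 = -4 → [3, 5, 7, -4]
a[-2] = a[0]+a[-1] = 3+(-4) = -1 → [3, 5, -1, -4]
pop(3) removes -4 → [3, 5, -1]
append a[0]+a[-1] = 3+(-1) = 2 → [3, 5, -1, 2]
insert 6 at 1 → [3, 6, 5, -1, 2]
a[-5] = a[-1]+a[0] = 2+3 = 5 → [5, 6, 5, -1, 2]

[5, 6, 5, -1, 2]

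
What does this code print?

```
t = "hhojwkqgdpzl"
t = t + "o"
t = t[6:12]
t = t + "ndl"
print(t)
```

+ 'o' → 'hhojwkqgdpzlo'
slice [6:12] → 'qgdpzl'
+ 'ndl' → 'qgdpzlndl'

qgdpzlndl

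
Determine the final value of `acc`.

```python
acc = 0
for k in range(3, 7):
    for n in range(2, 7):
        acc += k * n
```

k=3,n=2: acc = 0+6 = 6
k=3,n=3: acc = 6+9 = 15
k=3,n=4: acc = 15+12 = 27
k=3,n=5: acc = 27+15 = 42
k=3,n=6: acc = 42+18 = 60
k=4,n=2: acc = 60+8 = 68
k=4,n=3: acc = 68+12 = 80
k=4,n=4: acc = 80+16 = 96
k=4,n=5: acc = 96+20 = 116
k=4,n=6: acc = 116+24 = 140
k=5,n=2: acc = 140+10 = 150
k=5,n=3: acc = 150+15 = 165
k=5,n=4: acc = 165+20 = 185
k=5,n=5: acc = 185+25 = 210
k=5,n=6: acc = 210+30 = 240
k=6,n=2: acc = 240+12 = 252
k=6,n=3: acc = 252+18 = 270
k=6,n=4: acc = 270+24 = 294
k=6,n=5: acc = 294+30 = 324
k=6,n=6: acc = 324+36 = 360

360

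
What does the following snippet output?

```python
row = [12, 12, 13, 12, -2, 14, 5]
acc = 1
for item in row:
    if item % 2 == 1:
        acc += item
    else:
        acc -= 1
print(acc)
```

item=12: not odd, acc = 1-1 = 0
item=12: not odd, acc = 0-1 = -1
item=13: odd, acc = (-1)+13 = 12
item=12: not odd, acc = 12-1 = 11
item=-2: not odd, acc = 11-1 = 10
item=14: not odd, acc = 10-1 = 9
item=5: odd, acc = 9+5 = 14

14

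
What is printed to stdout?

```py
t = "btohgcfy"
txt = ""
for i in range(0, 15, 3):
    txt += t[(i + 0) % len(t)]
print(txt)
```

i=0: add t[0]='b' → 'b'
i=3: add t[3]='h' → 'bh'
i=6: add t[6]='f' → 'bhf'
i=9: add t[1]='t' → 'bhft'
i=12: add t[4]='g' → 'bhftg'

bhftg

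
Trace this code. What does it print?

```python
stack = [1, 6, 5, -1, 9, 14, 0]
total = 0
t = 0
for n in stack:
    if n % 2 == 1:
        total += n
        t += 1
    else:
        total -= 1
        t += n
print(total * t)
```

n=1: odd, total = 0+1 = 1; t=1
n=6: not odd, total = 1-1 = 0; t=7
n=5: odd, total = 0+5 = 5; t=8
n=-1: odd, total = 5+(-1) = 4; t=9
n=9: odd, total = 4+9 = 13; t=10
n=14: not odd, total = 13-1 = 12; t=24
n=0: not odd, total = 12-1 = 11; t=24
total*t = 11*24 = 264

264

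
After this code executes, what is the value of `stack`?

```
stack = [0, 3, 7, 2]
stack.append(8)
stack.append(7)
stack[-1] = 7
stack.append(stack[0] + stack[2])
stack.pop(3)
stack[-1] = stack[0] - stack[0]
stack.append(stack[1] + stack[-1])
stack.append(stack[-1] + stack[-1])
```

[0, 3, 7, 8, 7, 0, 3, 6]

append 8 → [0, 3, 7, 2, 8]
append 7 → [0, 3, 7, 2, 8, 7]
stack[-1] = 7 → [0, 3, 7, 2, 8, 7]
append stack[0]+stack[2] = 0+7 = 7 → [0, 3, 7, 2, 8, 7, 7]
pop(3) removes 2 → [0, 3, 7, 8, 7, 7]
stack[-1] = stack[0]-stack[0] = 0-0 = 0 → [0, 3, 7, 8, 7, 0]
append stack[1]+stack[-1] = 3+0 = 3 → [0, 3, 7, 8, 7, 0, 3]
append stack[-1]+stack[-1] = 3+3 = 6 → [0, 3, 7, 8, 7, 0, 3, 6]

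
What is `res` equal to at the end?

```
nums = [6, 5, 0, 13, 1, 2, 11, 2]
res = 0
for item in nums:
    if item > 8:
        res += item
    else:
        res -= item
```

item=6: not >8, res = 0-6 = -6
item=5: not >8, res = (-6)-5 = -11
item=0: not >8, res = (-11)-0 = -11
item=13: >8, res = (-11)+13 = 2
item=1: not >8, res = 2-1 = 1
item=2: not >8, res = 1-2 = -1
item=11: >8, res = (-1)+11 = 10
item=2: not >8, res = 10-2 = 8

8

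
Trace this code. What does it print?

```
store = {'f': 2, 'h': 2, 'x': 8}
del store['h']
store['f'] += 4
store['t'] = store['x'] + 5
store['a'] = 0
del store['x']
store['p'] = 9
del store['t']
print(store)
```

del 'h' → {'f': 2, 'x': 8}
store['f'] = 2+4 = 6 → {'f': 6, 'x': 8}
store['t'] = store['x']+5 = 13 → {'f': 6, 'x': 8, 't': 13}
store['a'] = 0 → {'f': 6, 'x': 8, 't': 13, 'a': 0}
del 'x' → {'f': 6, 't': 13, 'a': 0}
store['p'] = 9 → {'f': 6, 't': 13, 'a': 0, 'p': 9}
del 't' → {'f': 6, 'a': 0, 'p': 9}

{'f': 6, 'a': 0, 'p': 9}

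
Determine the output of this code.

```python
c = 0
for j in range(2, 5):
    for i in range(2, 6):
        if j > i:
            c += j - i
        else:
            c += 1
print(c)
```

j=2,i=2: not 2>2, c = 0+1 = 1
j=2,i=3: not 2>3, c = 1+1 = 2
j=2,i=4: not 2>4, c = 2+1 = 3
j=2,i=5: not 2>5, c = 3+1 = 4
j=3,i=2: 3>2, c = 4+1 = 5
j=3,i=3: not 3>3, c = 5+1 = 6
j=3,i=4: not 3>4, c = 6+1 = 7
j=3,i=5: not 3>5, c = 7+1 = 8
j=4,i=2: 4>2, c = 8+2 = 10
j=4,i=3: 4>3, c = 10+1 = 11
j=4,i=4: not 4>4, c = 11+1 = 12
j=4,i=5: not 4>5, c = 12+1 = 13

13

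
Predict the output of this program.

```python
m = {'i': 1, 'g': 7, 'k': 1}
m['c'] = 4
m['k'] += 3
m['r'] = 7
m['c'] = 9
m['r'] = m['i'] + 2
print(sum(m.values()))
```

24

m['c'] = 4 → {'i': 1, 'g': 7, 'k': 1, 'c': 4}
m['k'] = 1+3 = 4 → {'i': 1, 'g': 7, 'k': 4, 'c': 4}
m['r'] = 7 → {'i': 1, 'g': 7, 'k': 4, 'c': 4, 'r': 7}
m['c'] = 9 → {'i': 1, 'g': 7, 'k': 4, 'c': 9, 'r': 7}
m['r'] = m['i']+2 = 3 → {'i': 1, 'g': 7, 'k': 4, 'c': 9, 'r': 3}
sum of values = 24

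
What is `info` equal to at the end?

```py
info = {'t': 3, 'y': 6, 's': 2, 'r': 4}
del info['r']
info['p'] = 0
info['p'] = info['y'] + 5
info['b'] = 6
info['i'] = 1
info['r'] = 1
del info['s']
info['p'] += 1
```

del 'r' → {'t': 3, 'y': 6, 's': 2}
info['p'] = 0 → {'t': 3, 'y': 6, 's': 2, 'p': 0}
info['p'] = info['y']+5 = 11 → {'t': 3, 'y': 6, 's': 2, 'p': 11}
info['b'] = 6 → {'t': 3, 'y': 6, 's': 2, 'p': 11, 'b': 6}
info['i'] = 1 → {'t': 3, 'y': 6, 's': 2, 'p': 11, 'b': 6, 'i': 1}
info['r'] = 1 → {'t': 3, 'y': 6, 's': 2, 'p': 11, 'b': 6, 'i': 1, 'r': 1}
del 's' → {'t': 3, 'y': 6, 'p': 11, 'b': 6, 'i': 1, 'r': 1}
info['p'] = 11+1 = 12 → {'t': 3, 'y': 6, 'p': 12, 'b': 6, 'i': 1, 'r': 1}

{'t': 3, 'y': 6, 'p': 12, 'b': 6, 'i': 1, 'r': 1}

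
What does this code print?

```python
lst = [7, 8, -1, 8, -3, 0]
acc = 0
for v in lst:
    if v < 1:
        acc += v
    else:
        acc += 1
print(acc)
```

v=7: not <1, acc = 0+1 = 1
v=8: not <1, acc = 1+1 = 2
v=-1: <1, acc = 2+(-1) = 1
v=8: not <1, acc = 1+1 = 2
v=-3: <1, acc = 2+(-3) = -1
v=0: <1, acc = (-1)+0 = -1

-1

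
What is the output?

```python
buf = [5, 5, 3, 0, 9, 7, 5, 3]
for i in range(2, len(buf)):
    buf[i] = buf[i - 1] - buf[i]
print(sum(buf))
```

i=2: buf[2] = 5-3 = 2 → [5, 5, 2, 0, 9, 7, 5, 3]
i=3: buf[3] = 2-0 = 2 → [5, 5, 2, 2, 9, 7, 5, 3]
i=4: buf[4] = 2-9 = -7 → [5, 5, 2, 2, -7, 7, 5, 3]
i=5: buf[5] = (-7)-7 = -14 → [5, 5, 2, 2, -7, -14, 5, 3]
i=6: buf[6] = (-14)-5 = -19 → [5, 5, 2, 2, -7, -14, -19, 3]
i=7: buf[7] = (-19)-3 = -22 → [5, 5, 2, 2, -7, -14, -19, -22]
sum = -48

-48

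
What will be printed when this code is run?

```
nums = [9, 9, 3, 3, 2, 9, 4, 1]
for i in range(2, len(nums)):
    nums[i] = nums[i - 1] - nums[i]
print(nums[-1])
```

i=2: nums[2] = 9-3 = 6 → [9, 9, 6, 3, 2, 9, 4, 1]
i=3: nums[3] = 6-3 = 3 → [9, 9, 6, 3, 2, 9, 4, 1]
i=4: nums[4] = 3-2 = 1 → [9, 9, 6, 3, 1, 9, 4, 1]
i=5: nums[5] = 1-9 = -8 → [9, 9, 6, 3, 1, -8, 4, 1]
i=6: nums[6] = (-8)-4 = -12 → [9, 9, 6, 3, 1, -8, -12, 1]
i=7: nums[7] = (-12)-1 = -13 → [9, 9, 6, 3, 1, -8, -12, -13]

-13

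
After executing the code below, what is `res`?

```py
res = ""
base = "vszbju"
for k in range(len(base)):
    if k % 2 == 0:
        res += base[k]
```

k=0: add 'v' → 'v'
k=1: skip
k=2: add 'z' → 'vz'
k=3: skip
k=4: add 'j' → 'vzj'
k=5: skip

'vzj'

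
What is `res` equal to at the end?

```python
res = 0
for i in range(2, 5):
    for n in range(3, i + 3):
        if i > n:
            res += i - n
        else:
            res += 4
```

i=2,n=3: not 2>3, res = 0+4 = 4
i=2,n=4: not 2>4, res = 4+4 = 8
i=3,n=3: not 3>3, res = 8+4 = 12
i=3,n=4: not 3>4, res = 12+4 = 16
i=3,n=5: not 3>5, res = 16+4 = 20
i=4,n=3: 4>3, res = 20+1 = 21
i=4,n=4: not 4>4, res = 21+4 = 25
i=4,n=5: not 4>5, res = 25+4 = 29
i=4,n=6: not 4>6, res = 29+4 = 33

33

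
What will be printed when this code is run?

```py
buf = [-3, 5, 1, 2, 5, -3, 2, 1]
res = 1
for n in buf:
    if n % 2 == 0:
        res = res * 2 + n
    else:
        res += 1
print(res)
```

n=-3: not even, res = 1+1 = 2
n=5: not even, res = 2+1 = 3
n=1: not even, res = 3+1 = 4
n=2: even, res = 4*2+2 = 10
n=5: not even, res = 10+1 = 11
n=-3: not even, res = 11+1 = 12
n=2: even, res = 12*2+2 = 26
n=1: not even, res = 26+1 = 27

27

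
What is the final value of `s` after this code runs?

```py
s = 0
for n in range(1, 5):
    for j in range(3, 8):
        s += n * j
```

n=1,j=3: s = 0+3 = 3
n=1,j=4: s = 3+4 = 7
n=1,j=5: s = 7+5 = 12
n=1,j=6: s = 12+6 = 18
n=1,j=7: s = 18+7 = 25
n=2,j=3: s = 25+6 = 31
n=2,j=4: s = 31+8 = 39
n=2,j=5: s = 39+10 = 49
n=2,j=6: s = 49+12 = 61
n=2,j=7: s = 61+14 = 75
n=3,j=3: s = 75+9 = 84
n=3,j=4: s = 84+12 = 96
n=3,j=5: s = 96+15 = 111
n=3,j=6: s = 111+18 = 129
n=3,j=7: s = 129+21 = 150
n=4,j=3: s = 150+12 = 162
n=4,j=4: s = 162+16 = 178
n=4,j=5: s = 178+20 = 198
n=4,j=6: s = 198+24 = 222
n=4,j=7: s = 222+28 = 250

250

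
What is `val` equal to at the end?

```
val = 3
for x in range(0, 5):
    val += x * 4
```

x=0: val = 3+0*4 = 3
x=1: val = 3+1*4 = 7
x=2: val = 7+2*4 = 15
x=3: val = 15+3*4 = 27
x=4: val = 27+4*4 = 43

43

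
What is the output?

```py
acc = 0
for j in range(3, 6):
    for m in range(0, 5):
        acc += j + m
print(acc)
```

j=3,m=0: acc = 0+3 = 3
j=3,m=1: acc = 3+4 = 7
j=3,m=2: acc = 7+5 = 12
j=3,m=3: acc = 12+6 = 18
j=3,m=4: acc = 18+7 = 25
j=4,m=0: acc = 25+4 = 29
j=4,m=1: acc = 29+5 = 34
j=4,m=2: acc = 34+6 = 40
j=4,m=3: acc = 40+7 = 47
j=4,m=4: acc = 47+8 = 55
j=5,m=0: acc = 55+5 = 60
j=5,m=1: acc = 60+6 = 66
j=5,m=2: acc = 66+7 = 73
j=5,m=3: acc = 73+8 = 81
j=5,m=4: acc = 81+9 = 90

90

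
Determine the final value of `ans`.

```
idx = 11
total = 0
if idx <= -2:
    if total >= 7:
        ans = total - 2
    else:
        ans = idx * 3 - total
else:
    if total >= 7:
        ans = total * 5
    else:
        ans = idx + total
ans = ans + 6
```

17

idx=11, total=0
idx <= -2 is False; total >= 7 is False
→ ans = idx + total = 11
ans = 11+6 = 17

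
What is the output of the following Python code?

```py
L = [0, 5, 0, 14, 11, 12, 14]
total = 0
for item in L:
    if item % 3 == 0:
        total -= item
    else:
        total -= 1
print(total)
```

item=0: %3==0, total = 0-0 = 0
item=5: not %3==0, total = 0-1 = -1
item=0: %3==0, total = (-1)-0 = -1
item=14: not %3==0, total = (-1)-1 = -2
item=11: not %3==0, total = (-2)-1 = -3
item=12: %3==0, total = (-3)-12 = -15
item=14: not %3==0, total = (-15)-1 = -16

-16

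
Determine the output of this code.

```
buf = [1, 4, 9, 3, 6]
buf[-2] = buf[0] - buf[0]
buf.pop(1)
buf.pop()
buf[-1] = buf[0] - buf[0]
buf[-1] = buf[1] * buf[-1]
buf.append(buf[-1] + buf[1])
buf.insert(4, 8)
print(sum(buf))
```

buf[-2] = buf[0]-buf[0] = 1-1 = 0 → [1, 4, 9, 0, 6]
pop(1) removes 4 → [1, 9, 0, 6]
pop() removes 6 → [1, 9, 0]
buf[-1] = buf[0]-buf[0] = 1-1 = 0 → [1, 9, 0]
buf[-1] = buf[1]*buf[-1] = 9*0 = 0 → [1, 9, 0]
append buf[-1]+buf[1] = 0+9 = 9 → [1, 9, 0, 9]
insert 8 at 4 → [1, 9, 0, 9, 8]
sum = 27

27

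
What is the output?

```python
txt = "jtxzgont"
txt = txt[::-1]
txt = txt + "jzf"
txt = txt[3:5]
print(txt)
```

gz

reverse → 'tnogzxtj'
+ 'jzf' → 'tnogzxtjjzf'
slice [3:5] → 'gz'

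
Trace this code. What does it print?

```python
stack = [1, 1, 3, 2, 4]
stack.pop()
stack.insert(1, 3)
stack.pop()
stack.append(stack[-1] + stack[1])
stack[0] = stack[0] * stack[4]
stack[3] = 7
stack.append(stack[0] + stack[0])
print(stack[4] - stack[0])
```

pop() removes 4 → [1, 1, 3, 2]
insert 3 at 1 → [1, 3, 1, 3, 2]
pop() removes 2 → [1, 3, 1, 3]
append stack[-1]+stack[1] = 3+3 = 6 → [1, 3, 1, 3, 6]
stack[0] = stack[0]*stack[4] = 1*6 = 6 → [6, 3, 1, 3, 6]
stack[3] = 7 → [6, 3, 1, 7, 6]
append stack[0]+stack[0] = 6+6 = 12 → [6, 3, 1, 7, 6, 12]
stack[4]-stack[0] = 6-6 = 0

0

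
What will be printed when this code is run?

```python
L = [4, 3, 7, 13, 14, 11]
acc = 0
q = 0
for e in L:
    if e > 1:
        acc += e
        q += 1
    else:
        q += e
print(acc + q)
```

58

e=4: >1, acc = 0+4 = 4; q=1
e=3: >1, acc = 4+3 = 7; q=2
e=7: >1, acc = 7+7 = 14; q=3
e=13: >1, acc = 14+13 = 27; q=4
e=14: >1, acc = 27+14 = 41; q=5
e=11: >1, acc = 41+11 = 52; q=6
acc+q = 52+6 = 58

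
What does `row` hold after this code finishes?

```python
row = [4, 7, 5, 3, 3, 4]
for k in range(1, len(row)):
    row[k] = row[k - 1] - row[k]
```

k=1: row[1] = 4-7 = -3 → [4, -3, 5, 3, 3, 4]
k=2: row[2] = (-3)-5 = -8 → [4, -3, -8, 3, 3, 4]
k=3: row[3] = (-8)-3 = -11 → [4, -3, -8, -11, 3, 4]
k=4: row[4] = (-11)-3 = -14 → [4, -3, -8, -11, -14, 4]
k=5: row[5] = (-14)-4 = -18 → [4, -3, -8, -11, -14, -18]

[4, -3, -8, -11, -14, -18]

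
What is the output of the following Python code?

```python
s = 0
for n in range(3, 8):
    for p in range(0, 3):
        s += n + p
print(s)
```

90

n=3,p=0: s = 0+3 = 3
n=3,p=1: s = 3+4 = 7
n=3,p=2: s = 7+5 = 12
n=4,p=0: s = 12+4 = 16
n=4,p=1: s = 16+5 = 21
n=4,p=2: s = 21+6 = 27
n=5,p=0: s = 27+5 = 32
n=5,p=1: s = 32+6 = 38
n=5,p=2: s = 38+7 = 45
n=6,p=0: s = 45+6 = 51
n=6,p=1: s = 51+7 = 58
n=6,p=2: s = 58+8 = 66
n=7,p=0: s = 66+7 = 73
n=7,p=1: s = 73+8 = 81
n=7,p=2: s = 81+9 = 90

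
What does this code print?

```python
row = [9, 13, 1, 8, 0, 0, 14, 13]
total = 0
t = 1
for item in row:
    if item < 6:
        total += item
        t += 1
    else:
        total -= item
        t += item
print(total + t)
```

5

item=9: not <6, total = 0-9 = -9; t=10
item=13: not <6, total = (-9)-13 = -22; t=23
item=1: <6, total = (-22)+1 = -21; t=24
item=8: not <6, total = (-21)-8 = -29; t=32
item=0: <6, total = (-29)+0 = -29; t=33
item=0: <6, total = (-29)+0 = -29; t=34
item=14: not <6, total = (-29)-14 = -43; t=48
item=13: not <6, total = (-43)-13 = -56; t=61
total+t = (-56)+61 = 5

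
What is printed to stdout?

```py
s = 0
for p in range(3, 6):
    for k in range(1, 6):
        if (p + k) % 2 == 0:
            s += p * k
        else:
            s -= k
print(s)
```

p=3,k=1: even sum, s = 0+3 = 3
p=3,k=2: odd sum, s = 3-2 = 1
p=3,k=3: even sum, s = 1+9 = 10
p=3,k=4: odd sum, s = 10-4 = 6
p=3,k=5: even sum, s = 6+15 = 21
p=4,k=1: odd sum, s = 21-1 = 20
p=4,k=2: even sum, s = 20+8 = 28
p=4,k=3: odd sum, s = 28-3 = 25
p=4,k=4: even sum, s = 25+16 = 41
p=4,k=5: odd sum, s = 41-5 = 36
p=5,k=1: even sum, s = 36+5 = 41
p=5,k=2: odd sum, s = 41-2 = 39
p=5,k=3: even sum, s = 39+15 = 54
p=5,k=4: odd sum, s = 54-4 = 50
p=5,k=5: even sum, s = 50+25 = 75

75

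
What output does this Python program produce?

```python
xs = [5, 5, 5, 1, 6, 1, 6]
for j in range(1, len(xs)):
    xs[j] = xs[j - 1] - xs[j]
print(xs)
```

j=1: xs[1] = 5-5 = 0 → [5, 0, 5, 1, 6, 1, 6]
j=2: xs[2] = 0-5 = -5 → [5, 0, -5, 1, 6, 1, 6]
j=3: xs[3] = (-5)-1 = -6 → [5, 0, -5, -6, 6, 1, 6]
j=4: xs[4] = (-6)-6 = -12 → [5, 0, -5, -6, -12, 1, 6]
j=5: xs[5] = (-12)-1 = -13 → [5, 0, -5, -6, -12, -13, 6]
j=6: xs[6] = (-13)-6 = -19 → [5, 0, -5, -6, -12, -13, -19]

[5, 0, -5, -6, -12, -13, -19]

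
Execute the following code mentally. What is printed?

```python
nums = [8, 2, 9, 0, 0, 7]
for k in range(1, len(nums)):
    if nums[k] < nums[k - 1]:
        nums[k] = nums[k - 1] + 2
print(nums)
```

[8, 10, 12, 14, 16, 18]

k=1: 2<8, nums[1] = 8+2 = 10 → [8, 10, 9, 0, 0, 7]
k=2: 9<10, nums[2] = 10+2 = 12 → [8, 10, 12, 0, 0, 7]
k=3: 0<12, nums[3] = 12+2 = 14 → [8, 10, 12, 14, 0, 7]
k=4: 0<14, nums[4] = 14+2 = 16 → [8, 10, 12, 14, 16, 7]
k=5: 7<16, nums[5] = 16+2 = 18 → [8, 10, 12, 14, 16, 18]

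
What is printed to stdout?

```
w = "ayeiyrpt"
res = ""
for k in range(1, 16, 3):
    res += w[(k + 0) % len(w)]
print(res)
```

k=1: add w[1]='y' → 'y'
k=4: add w[4]='y' → 'yy'
k=7: add w[7]='t' → 'yyt'
k=10: add w[2]='e' → 'yyte'
k=13: add w[5]='r' → 'yyter'

yyter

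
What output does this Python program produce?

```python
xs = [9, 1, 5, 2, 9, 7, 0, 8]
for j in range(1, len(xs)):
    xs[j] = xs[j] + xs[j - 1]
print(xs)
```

[9, 10, 15, 17, 26, 33, 33, 41]

j=1: xs[1] = 1+9 = 10 → [9, 10, 5, 2, 9, 7, 0, 8]
j=2: xs[2] = 5+10 = 15 → [9, 10, 15, 2, 9, 7, 0, 8]
j=3: xs[3] = 2+15 = 17 → [9, 10, 15, 17, 9, 7, 0, 8]
j=4: xs[4] = 9+17 = 26 → [9, 10, 15, 17, 26, 7, 0, 8]
j=5: xs[5] = 7+26 = 33 → [9, 10, 15, 17, 26, 33, 0, 8]
j=6: xs[6] = 0+33 = 33 → [9, 10, 15, 17, 26, 33, 33, 8]
j=7: xs[7] = 8+33 = 41 → [9, 10, 15, 17, 26, 33, 33, 41]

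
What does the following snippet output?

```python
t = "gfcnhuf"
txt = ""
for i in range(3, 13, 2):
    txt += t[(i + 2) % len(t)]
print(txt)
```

ugchf

i=3: add t[5]='u' → 'u'
i=5: add t[0]='g' → 'ug'
i=7: add t[2]='c' → 'ugc'
i=9: add t[4]='h' → 'ugch'
i=11: add t[6]='f' → 'ugchf'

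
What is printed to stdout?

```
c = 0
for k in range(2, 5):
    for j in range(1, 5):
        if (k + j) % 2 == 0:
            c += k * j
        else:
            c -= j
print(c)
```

34

k=2,j=1: odd sum, c = 0-1 = -1
k=2,j=2: even sum, c = (-1)+4 = 3
k=2,j=3: odd sum, c = 3-3 = 0
k=2,j=4: even sum, c = 0+8 = 8
k=3,j=1: even sum, c = 8+3 = 11
k=3,j=2: odd sum, c = 11-2 = 9
k=3,j=3: even sum, c = 9+9 = 18
k=3,j=4: odd sum, c = 18-4 = 14
k=4,j=1: odd sum, c = 14-1 = 13
k=4,j=2: even sum, c = 13+8 = 21
k=4,j=3: odd sum, c = 21-3 = 18
k=4,j=4: even sum, c = 18+16 = 34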